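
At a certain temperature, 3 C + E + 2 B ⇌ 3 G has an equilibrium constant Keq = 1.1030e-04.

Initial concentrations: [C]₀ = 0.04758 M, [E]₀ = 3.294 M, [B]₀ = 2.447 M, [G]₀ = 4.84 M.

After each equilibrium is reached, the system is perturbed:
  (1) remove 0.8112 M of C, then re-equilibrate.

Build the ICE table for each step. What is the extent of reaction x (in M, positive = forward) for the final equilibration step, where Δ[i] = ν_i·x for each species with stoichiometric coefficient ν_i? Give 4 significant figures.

x = -0.04806 M

Q₀ = 5.3367e+04 vs Keq = 1.1030e-04 ⇒ Q>K, reverse
Step 1:
                   C          E          B          G
  I          0.04758      3.294      2.447       4.84
  C             3.91      1.303      2.607      -3.91
  E            3.958      4.597      5.054     0.9295
  solve Keq expr → x = -1.303; check Q = 1.1030e-04
Then remove 0.8112 M of C.
Step 2:
                   C          E          B          G
  I            3.147      4.597      5.054     0.9295
  C           0.1442    0.04806    0.09611    -0.1442
  E            3.291      4.646       5.15     0.7854
  solve Keq expr → x = -0.04806; check Q = 1.1030e-04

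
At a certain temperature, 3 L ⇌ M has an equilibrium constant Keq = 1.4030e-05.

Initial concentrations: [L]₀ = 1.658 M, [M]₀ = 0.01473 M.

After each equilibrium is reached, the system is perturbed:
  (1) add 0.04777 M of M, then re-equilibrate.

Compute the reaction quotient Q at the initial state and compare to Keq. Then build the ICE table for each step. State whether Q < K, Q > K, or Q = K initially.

Q₀ = 0.003232 vs Keq = 1.4030e-05 ⇒ Q>K, reverse
Step 1:
                   L          M
  Initial      1.658    0.01473
  Change     0.04398   -0.01466
  Equil        1.702 6.9171e-05
  solve Keq expr → x = -0.01466; check Q = 1.4030e-05
Then add 0.04777 M of M.
Step 2:
                   L          M
  Initial      1.702    0.04784
  Change      0.1433   -0.04775
  Equil        1.845 8.8148e-05
  solve Keq expr → x = -0.04775; check Q = 1.4030e-05

Q₀ = 0.003232; Q > K (proceeds reverse)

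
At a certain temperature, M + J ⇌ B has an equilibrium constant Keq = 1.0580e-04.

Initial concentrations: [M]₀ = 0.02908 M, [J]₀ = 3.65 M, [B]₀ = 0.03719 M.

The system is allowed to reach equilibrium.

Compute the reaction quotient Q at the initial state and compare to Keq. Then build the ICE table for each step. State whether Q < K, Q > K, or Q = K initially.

Q₀ = 0.3504; Q > K (proceeds reverse)

Q₀ = 0.3504 vs Keq = 1.0580e-04 ⇒ Q>K, reverse
Step 1:
                  M         J         B
  I         0.02908      3.65   0.03719
  C         0.03716   0.03716  -0.03716
  E         0.06624     3.687 2.5842e-05
  solve Keq expr → x = -0.03716; check Q = 1.0580e-04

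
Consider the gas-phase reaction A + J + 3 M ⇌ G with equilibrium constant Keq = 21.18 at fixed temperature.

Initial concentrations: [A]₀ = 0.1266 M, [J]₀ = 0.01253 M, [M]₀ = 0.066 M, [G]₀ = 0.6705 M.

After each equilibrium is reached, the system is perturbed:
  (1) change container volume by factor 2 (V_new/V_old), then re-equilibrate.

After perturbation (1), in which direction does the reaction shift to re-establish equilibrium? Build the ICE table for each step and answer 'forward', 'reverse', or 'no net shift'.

Q₀ = 1.4702e+06 vs Keq = 21.18 ⇒ Q>K, reverse
Step 1:
                    A           J           M           G
  init         0.1266     0.01253       0.066      0.6705
  Δ            0.2034      0.2034      0.6103     -0.2034
  eq             0.33       0.216      0.6763      0.4671
  solve Keq expr → x = -0.2034; check Q = 21.18
Then change container volume by factor 2 (V_new/V_old).
Step 2:
                    A           J           M           G
  init          0.165       0.108      0.3382      0.2335
  Δ           0.07353     0.07353      0.2206    -0.07353
  eq           0.2386      0.1815      0.5588        0.16
  solve Keq expr → x = -0.07353; check Q = 21.18

Direction: reverse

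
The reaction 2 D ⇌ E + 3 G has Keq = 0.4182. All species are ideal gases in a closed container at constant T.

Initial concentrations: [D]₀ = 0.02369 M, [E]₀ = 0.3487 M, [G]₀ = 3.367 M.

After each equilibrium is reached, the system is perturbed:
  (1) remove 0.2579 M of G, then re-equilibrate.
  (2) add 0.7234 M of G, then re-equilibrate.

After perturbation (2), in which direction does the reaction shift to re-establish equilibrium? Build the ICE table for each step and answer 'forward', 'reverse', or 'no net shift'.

Direction: reverse

Q₀ = 2.3717e+04 vs Keq = 0.4182 ⇒ Q>K, reverse
Step 1:
                    D           E           G
  Initial     0.02369      0.3487       3.367
  Change       0.6673     -0.3336      -1.001
  Equil        0.6909     0.01507       2.366
  solve Keq expr → x = -0.3336; check Q = 0.4182
Then remove 0.2579 M of G.
Step 2:
                    D           E           G
  Initial      0.6909     0.01507       2.108
  Change     -0.01031    0.005156     0.01547
  Equil        0.6806     0.02023       2.124
  solve Keq expr → x = 0.005156; check Q = 0.4182
Then add 0.7234 M of G.
Step 3:
                    D           E           G
  Initial      0.6806     0.02023       2.847
  Change      0.02193    -0.01097     -0.0329
  Equil        0.7026    0.009262       2.814
  solve Keq expr → x = -0.01097; check Q = 0.4182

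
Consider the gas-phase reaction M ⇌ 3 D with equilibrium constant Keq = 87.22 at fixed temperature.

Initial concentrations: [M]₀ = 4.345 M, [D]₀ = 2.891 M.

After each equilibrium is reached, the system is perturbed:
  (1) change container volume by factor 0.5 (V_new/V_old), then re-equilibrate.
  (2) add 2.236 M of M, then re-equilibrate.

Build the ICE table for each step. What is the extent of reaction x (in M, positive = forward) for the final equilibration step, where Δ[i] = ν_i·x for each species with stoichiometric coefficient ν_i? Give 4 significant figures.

x = 0.2338 M

Q₀ = 5.561 vs Keq = 87.22 ⇒ Q<K, forward
Step 1:
                   M          D
  init         4.345      2.891
  Δ           -1.202      3.605
  eq           3.143      6.496
  solve Keq expr → x = 1.202; check Q = 87.22
Then change container volume by factor 0.5 (V_new/V_old).
Step 2:
                   M          D
  init         6.286      12.99
  Δ            1.412     -4.236
  eq           7.698      8.757
  solve Keq expr → x = -1.412; check Q = 87.22
Then add 2.236 M of M.
Step 3:
                   M          D
  init         9.934      8.757
  Δ          -0.2338     0.7014
  eq           9.701      9.458
  solve Keq expr → x = 0.2338; check Q = 87.22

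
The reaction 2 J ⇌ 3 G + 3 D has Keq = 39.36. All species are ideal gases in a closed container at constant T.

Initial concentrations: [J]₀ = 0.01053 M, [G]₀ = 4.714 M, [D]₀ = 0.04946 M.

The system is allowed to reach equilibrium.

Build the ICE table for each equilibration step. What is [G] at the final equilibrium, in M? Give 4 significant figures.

Q₀ = 114.3 vs Keq = 39.36 ⇒ Q>K, reverse
Step 1:
                    J           G           D
  init        0.01053       4.714     0.04946
  Δ          0.004126   -0.006188   -0.006188
  eq          0.01466       4.708     0.04327
  solve Keq expr → x = -0.002063; check Q = 39.36

[G]_eq = 4.708 M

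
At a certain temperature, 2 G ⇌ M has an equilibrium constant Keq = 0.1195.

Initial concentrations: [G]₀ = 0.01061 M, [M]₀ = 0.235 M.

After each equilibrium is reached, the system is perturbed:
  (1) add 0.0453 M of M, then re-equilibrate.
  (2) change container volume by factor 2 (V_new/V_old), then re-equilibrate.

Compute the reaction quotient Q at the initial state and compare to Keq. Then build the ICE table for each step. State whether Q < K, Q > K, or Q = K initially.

Q₀ = 2088; Q > K (proceeds reverse)

Q₀ = 2088 vs Keq = 0.1195 ⇒ Q>K, reverse
Step 1:
                   G          M
  Initial    0.01061      0.235
  Change      0.4247    -0.2124
  Equil       0.4353    0.02265
  solve Keq expr → x = -0.2124; check Q = 0.1195
Then add 0.0453 M of M.
Step 2:
                   G          M
  Initial     0.4353    0.06795
  Change     0.07391   -0.03696
  Equil       0.5092    0.03099
  solve Keq expr → x = -0.03696; check Q = 0.1195
Then change container volume by factor 2 (V_new/V_old).
Step 3:
                   G          M
  Initial     0.2546    0.01549
  Change     0.01377  -0.006886
  Equil       0.2684   0.008608
  solve Keq expr → x = -0.006886; check Q = 0.1195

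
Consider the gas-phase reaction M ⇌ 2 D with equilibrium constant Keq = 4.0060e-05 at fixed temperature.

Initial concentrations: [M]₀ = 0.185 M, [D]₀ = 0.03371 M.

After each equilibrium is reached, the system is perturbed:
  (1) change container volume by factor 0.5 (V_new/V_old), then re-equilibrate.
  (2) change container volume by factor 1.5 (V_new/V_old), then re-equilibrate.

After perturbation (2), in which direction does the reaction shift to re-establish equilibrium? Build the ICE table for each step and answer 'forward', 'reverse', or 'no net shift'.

Q₀ = 0.006143 vs Keq = 4.0060e-05 ⇒ Q>K, reverse
Step 1:
                   M          D
  Initial      0.185    0.03371
  Change     0.01544   -0.03088
  Equil       0.2004   0.002834
  solve Keq expr → x = -0.01544; check Q = 4.0060e-05
Then change container volume by factor 0.5 (V_new/V_old).
Step 2:
                   M          D
  Initial     0.4009   0.005667
  Change  8.2789e-04  -0.001656
  Equil       0.4017   0.004012
  solve Keq expr → x = -8.2789e-04; check Q = 4.0060e-05
Then change container volume by factor 1.5 (V_new/V_old).
Step 3:
                   M          D
  Initial     0.2678   0.002674
  Change  -2.9961e-04 5.9921e-04
  Equil       0.2675   0.003274
  solve Keq expr → x = 2.9961e-04; check Q = 4.0060e-05

Direction: forward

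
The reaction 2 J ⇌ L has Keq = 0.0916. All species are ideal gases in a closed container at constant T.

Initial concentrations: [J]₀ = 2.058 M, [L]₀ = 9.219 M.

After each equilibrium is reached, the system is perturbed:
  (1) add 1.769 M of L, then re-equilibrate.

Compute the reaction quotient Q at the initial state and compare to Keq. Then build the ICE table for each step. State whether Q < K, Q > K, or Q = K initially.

Q₀ = 2.177 vs Keq = 0.0916 ⇒ Q>K, reverse
Step 1:
                   J          L
  Initial      2.058      9.219
  Change       6.136     -3.068
  Equil        8.194      6.151
  solve Keq expr → x = -3.068; check Q = 0.0916
Then add 1.769 M of L.
Step 2:
                   J          L
  Initial      8.194       7.92
  Change      0.8508    -0.4254
  Equil        9.045      7.494
  solve Keq expr → x = -0.4254; check Q = 0.0916

Q₀ = 2.177; Q > K (proceeds reverse)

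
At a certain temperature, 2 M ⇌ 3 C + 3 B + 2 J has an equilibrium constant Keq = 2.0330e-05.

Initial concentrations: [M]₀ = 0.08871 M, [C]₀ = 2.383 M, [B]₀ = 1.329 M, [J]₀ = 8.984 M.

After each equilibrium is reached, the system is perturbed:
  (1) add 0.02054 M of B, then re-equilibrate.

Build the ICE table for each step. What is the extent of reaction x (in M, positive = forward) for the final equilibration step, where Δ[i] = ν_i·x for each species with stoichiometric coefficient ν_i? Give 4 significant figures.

x = -0.006784 M

Q₀ = 3.2579e+05 vs Keq = 2.0330e-05 ⇒ Q>K, reverse
Step 1:
                  M         C         B         J
  init      0.08871     2.383     1.329     8.984
  Δ          0.8818    -1.323    -1.323   -0.8818
  eq         0.9705      1.06  0.006255     8.102
  solve Keq expr → x = -0.4409; check Q = 2.0330e-05
Then add 0.02054 M of B.
Step 2:
                  M         C         B         J
  init       0.9705      1.06    0.0268     8.102
  Δ         0.01357  -0.02035  -0.02035  -0.01357
  eq         0.9841      1.04  0.006444     8.089
  solve Keq expr → x = -0.006784; check Q = 2.0330e-05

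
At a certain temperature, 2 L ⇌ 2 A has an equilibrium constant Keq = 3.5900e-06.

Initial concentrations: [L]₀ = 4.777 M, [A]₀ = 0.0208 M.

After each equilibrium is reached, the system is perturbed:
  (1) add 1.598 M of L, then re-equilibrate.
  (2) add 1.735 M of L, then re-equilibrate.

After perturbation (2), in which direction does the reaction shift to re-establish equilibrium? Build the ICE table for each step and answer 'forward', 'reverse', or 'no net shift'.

Direction: forward

Q₀ = 1.8959e-05 vs Keq = 3.5900e-06 ⇒ Q>K, reverse
Step 1:
                   L          A
  Initial      4.777     0.0208
  Change     0.01173   -0.01173
  Equil        4.789   0.009073
  solve Keq expr → x = -0.005863; check Q = 3.5900e-06
Then add 1.598 M of L.
Step 2:
                   L          A
  Initial      6.387   0.009073
  Change   -0.003022   0.003022
  Equil        6.384     0.0121
  solve Keq expr → x = 0.001511; check Q = 3.5900e-06
Then add 1.735 M of L.
Step 3:
                   L          A
  Initial      8.119     0.0121
  Change   -0.003281   0.003281
  Equil        8.115    0.01538
  solve Keq expr → x = 0.001641; check Q = 3.5900e-06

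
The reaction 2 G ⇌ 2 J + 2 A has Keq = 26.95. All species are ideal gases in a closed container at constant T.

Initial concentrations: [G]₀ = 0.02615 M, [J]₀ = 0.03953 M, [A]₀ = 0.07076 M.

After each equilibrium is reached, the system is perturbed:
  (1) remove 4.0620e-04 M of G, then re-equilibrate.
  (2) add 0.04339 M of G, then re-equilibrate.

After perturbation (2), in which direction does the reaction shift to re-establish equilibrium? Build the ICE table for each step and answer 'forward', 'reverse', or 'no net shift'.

Q₀ = 0.01144 vs Keq = 26.95 ⇒ Q<K, forward
Step 1:
                  G         J         A
  init      0.02615   0.03953   0.07076
  Δ        -0.02496   0.02496   0.02496
  eq       0.001189   0.06449   0.09572
  solve Keq expr → x = 0.01248; check Q = 26.95
Then remove 4.0620e-04 M of G.
Step 2:
                  G         J         A
  init    7.8292e-04   0.06449   0.09572
  Δ       3.9407e-04 -3.9407e-04 -3.9407e-04
  eq       0.001177    0.0641   0.09533
  solve Keq expr → x = -1.9703e-04; check Q = 26.95
Then add 0.04339 M of G.
Step 3:
                  G         J         A
  init      0.04457    0.0641   0.09533
  Δ        -0.04177   0.04177   0.04177
  eq       0.002796    0.1059    0.1371
  solve Keq expr → x = 0.02089; check Q = 26.95

Direction: forward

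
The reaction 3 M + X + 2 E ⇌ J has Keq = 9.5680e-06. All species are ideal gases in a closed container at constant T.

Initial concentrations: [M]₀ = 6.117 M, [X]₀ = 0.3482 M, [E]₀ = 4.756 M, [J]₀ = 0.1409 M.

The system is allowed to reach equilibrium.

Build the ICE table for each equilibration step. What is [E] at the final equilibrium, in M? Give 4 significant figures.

[E]_eq = 4.979 M

Q₀ = 7.8160e-05 vs Keq = 9.5680e-06 ⇒ Q>K, reverse
Step 1:
                  M         X         E         J
  Initial     6.117    0.3482     4.756    0.1409
  Change     0.3348    0.1116    0.2232   -0.1116
  Equil       6.452    0.4598     4.979   0.02929
  solve Keq expr → x = -0.1116; check Q = 9.5680e-06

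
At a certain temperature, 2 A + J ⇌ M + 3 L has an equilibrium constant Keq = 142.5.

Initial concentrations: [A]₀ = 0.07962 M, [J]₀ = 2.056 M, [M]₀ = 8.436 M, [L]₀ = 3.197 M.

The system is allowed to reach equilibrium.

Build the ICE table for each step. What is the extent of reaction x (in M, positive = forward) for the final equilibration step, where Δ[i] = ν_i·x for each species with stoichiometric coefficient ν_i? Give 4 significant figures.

x = -0.2575 M

Q₀ = 2.1149e+04 vs Keq = 142.5 ⇒ Q>K, reverse
Step 1:
                    A           J           M           L
  I           0.07962       2.056       8.436       3.197
  C             0.515      0.2575     -0.2575     -0.7725
  E            0.5946       2.313       8.179       2.425
  solve Keq expr → x = -0.2575; check Q = 142.5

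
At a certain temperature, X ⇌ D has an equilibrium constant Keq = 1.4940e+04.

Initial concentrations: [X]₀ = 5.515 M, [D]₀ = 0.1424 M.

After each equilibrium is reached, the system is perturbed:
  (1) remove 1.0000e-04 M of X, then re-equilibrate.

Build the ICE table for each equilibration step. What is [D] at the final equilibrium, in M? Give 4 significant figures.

[D]_eq = 5.657 M

Q₀ = 0.02582 vs Keq = 1.4940e+04 ⇒ Q<K, forward
Step 1:
                    X           D
  init          5.515      0.1424
  Δ            -5.515       5.515
  eq       3.7865e-04       5.657
  solve Keq expr → x = 5.515; check Q = 1.4940e+04
Then remove 1.0000e-04 M of X.
Step 2:
                    X           D
  init     2.7865e-04       5.657
  Δ        9.9993e-05 -9.9993e-05
  eq       3.7864e-04       5.657
  solve Keq expr → x = -9.9993e-05; check Q = 1.4940e+04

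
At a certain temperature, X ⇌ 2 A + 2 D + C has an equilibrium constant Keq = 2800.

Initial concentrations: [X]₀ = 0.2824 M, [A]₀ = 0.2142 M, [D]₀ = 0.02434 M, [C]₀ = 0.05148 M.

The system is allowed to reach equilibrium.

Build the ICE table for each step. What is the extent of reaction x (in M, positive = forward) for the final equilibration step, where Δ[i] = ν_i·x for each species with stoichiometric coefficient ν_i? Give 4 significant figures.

Q₀ = 4.9551e-06 vs Keq = 2800 ⇒ Q<K, forward
Step 1:
                   X          A          D          C
  init        0.2824     0.2142    0.02434    0.05148
  Δ          -0.2824     0.5647     0.5647     0.2824
  eq      2.5106e-05     0.7789     0.5891     0.3339
  solve Keq expr → x = 0.2824; check Q = 2800

x = 0.2824 M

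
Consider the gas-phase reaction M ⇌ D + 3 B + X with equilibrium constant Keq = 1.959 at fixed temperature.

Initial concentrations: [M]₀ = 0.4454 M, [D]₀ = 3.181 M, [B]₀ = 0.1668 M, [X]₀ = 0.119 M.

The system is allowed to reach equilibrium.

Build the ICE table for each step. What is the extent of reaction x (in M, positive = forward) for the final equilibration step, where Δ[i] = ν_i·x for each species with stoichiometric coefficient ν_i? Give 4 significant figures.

x = 0.1994 M

Q₀ = 0.003944 vs Keq = 1.959 ⇒ Q<K, forward
Step 1:
                   M          D          B          X
  I           0.4454      3.181     0.1668      0.119
  C          -0.1994     0.1994     0.5982     0.1994
  E            0.246       3.38      0.765     0.3184
  solve Keq expr → x = 0.1994; check Q = 1.959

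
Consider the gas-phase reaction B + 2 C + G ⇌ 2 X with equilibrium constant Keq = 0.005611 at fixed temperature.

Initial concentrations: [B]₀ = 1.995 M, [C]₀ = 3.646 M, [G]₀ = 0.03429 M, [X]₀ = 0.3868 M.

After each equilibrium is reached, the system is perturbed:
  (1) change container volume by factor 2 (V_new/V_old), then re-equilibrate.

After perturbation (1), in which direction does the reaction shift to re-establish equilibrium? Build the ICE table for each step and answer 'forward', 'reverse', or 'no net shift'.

Q₀ = 0.1645 vs Keq = 0.005611 ⇒ Q>K, reverse
Step 1:
                  B         C         G         X
  init        1.995     3.646   0.03429    0.3868
  Δ          0.1127    0.2254    0.1127   -0.2254
  eq          2.108     3.871     0.147    0.1614
  solve Keq expr → x = -0.1127; check Q = 0.005611
Then change container volume by factor 2 (V_new/V_old).
Step 2:
                  B         C         G         X
  init        1.054     1.936   0.07349    0.0807
  Δ         0.01733   0.03467   0.01733  -0.03467
  eq          1.071      1.97   0.09083   0.04604
  solve Keq expr → x = -0.01733; check Q = 0.005611

Direction: reverse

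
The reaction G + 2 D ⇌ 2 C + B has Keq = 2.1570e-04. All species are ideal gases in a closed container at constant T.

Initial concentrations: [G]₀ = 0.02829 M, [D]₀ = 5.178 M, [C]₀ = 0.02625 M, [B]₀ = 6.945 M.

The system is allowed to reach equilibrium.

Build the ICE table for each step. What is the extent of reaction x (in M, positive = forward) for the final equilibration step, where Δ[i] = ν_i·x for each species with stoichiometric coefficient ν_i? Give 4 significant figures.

x = -0.01028 M

Q₀ = 0.006309 vs Keq = 2.1570e-04 ⇒ Q>K, reverse
Step 1:
                  G         D         C         B
  Initial   0.02829     5.178   0.02625     6.945
  Change    0.01028   0.02056  -0.02056  -0.01028
  Equil     0.03857     5.199  0.005694     6.935
  solve Keq expr → x = -0.01028; check Q = 2.1570e-04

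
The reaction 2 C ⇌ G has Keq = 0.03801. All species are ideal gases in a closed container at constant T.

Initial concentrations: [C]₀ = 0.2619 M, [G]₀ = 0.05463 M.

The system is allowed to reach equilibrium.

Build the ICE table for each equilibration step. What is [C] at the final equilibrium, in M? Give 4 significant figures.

[C]_eq = 0.3612 M

Q₀ = 0.7965 vs Keq = 0.03801 ⇒ Q>K, reverse
Step 1:
                    C           G
  Initial      0.2619     0.05463
  Change      0.09934    -0.04967
  Equil        0.3612     0.00496
  solve Keq expr → x = -0.04967; check Q = 0.03801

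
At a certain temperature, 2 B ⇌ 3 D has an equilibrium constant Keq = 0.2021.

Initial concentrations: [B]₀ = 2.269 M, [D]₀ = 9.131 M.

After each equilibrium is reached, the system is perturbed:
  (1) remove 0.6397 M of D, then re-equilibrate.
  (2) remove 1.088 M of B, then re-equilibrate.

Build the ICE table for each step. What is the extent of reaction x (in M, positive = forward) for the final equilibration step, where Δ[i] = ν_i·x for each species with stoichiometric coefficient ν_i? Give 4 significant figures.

Q₀ = 147.9 vs Keq = 0.2021 ⇒ Q>K, reverse
Step 1:
                   B          D
  Initial      2.269      9.131
  Change       4.665     -6.997
  Equil        6.934      2.134
  solve Keq expr → x = -2.332; check Q = 0.2021
Then remove 0.6397 M of D.
Step 2:
                   B          D
  Initial      6.934      1.494
  Change     -0.3747     0.5621
  Equil        6.559      2.056
  solve Keq expr → x = 0.1874; check Q = 0.2021
Then remove 1.088 M of B.
Step 3:
                   B          D
  Initial      5.471      2.056
  Change      0.1361    -0.2041
  Equil        5.607      1.852
  solve Keq expr → x = -0.06804; check Q = 0.2021

x = -0.06804 M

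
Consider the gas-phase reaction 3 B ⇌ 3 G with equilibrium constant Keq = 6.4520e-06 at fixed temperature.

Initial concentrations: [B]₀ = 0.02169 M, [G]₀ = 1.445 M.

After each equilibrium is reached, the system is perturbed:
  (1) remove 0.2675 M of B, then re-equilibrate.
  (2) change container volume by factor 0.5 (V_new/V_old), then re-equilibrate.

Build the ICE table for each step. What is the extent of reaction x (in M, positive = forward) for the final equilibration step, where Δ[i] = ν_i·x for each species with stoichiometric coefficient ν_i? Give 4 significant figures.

x = 0 M

Q₀ = 2.9568e+05 vs Keq = 6.4520e-06 ⇒ Q>K, reverse
Step 1:
                   B          G
  I          0.02169      1.445
  C            1.418     -1.418
  E             1.44    0.02681
  solve Keq expr → x = -0.4727; check Q = 6.4520e-06
Then remove 0.2675 M of B.
Step 2:
                   B          G
  I            1.172    0.02681
  C         0.004889  -0.004889
  E            1.177    0.02192
  solve Keq expr → x = -0.00163; check Q = 6.4520e-06
Then change container volume by factor 0.5 (V_new/V_old).
Step 3:
                   B          G
  I            2.355    0.04383
  C                0          0
  E            2.355    0.04383
  solve Keq expr → x = 0; check Q = 6.4520e-06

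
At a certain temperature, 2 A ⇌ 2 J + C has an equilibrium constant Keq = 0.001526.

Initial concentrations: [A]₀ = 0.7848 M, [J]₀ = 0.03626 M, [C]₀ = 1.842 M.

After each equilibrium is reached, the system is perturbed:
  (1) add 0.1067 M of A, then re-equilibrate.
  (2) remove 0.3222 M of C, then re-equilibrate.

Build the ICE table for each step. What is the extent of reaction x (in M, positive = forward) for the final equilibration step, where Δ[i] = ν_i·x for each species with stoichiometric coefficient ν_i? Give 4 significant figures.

x = 0.001269 M

Q₀ = 0.003932 vs Keq = 0.001526 ⇒ Q>K, reverse
Step 1:
                  A         J         C
  I          0.7848   0.03626     1.842
  C         0.01325  -0.01325 -0.006624
  E           0.798   0.02301     1.835
  solve Keq expr → x = -0.006624; check Q = 0.001526
Then add 0.1067 M of A.
Step 2:
                  A         J         C
  I          0.9047   0.02301     1.835
  C        -0.00298   0.00298   0.00149
  E          0.9018   0.02599     1.837
  solve Keq expr → x = 0.00149; check Q = 0.001526
Then remove 0.3222 M of C.
Step 3:
                  A         J         C
  I          0.9018   0.02599     1.515
  C       -0.002539  0.002539  0.001269
  E          0.8992   0.02853     1.516
  solve Keq expr → x = 0.001269; check Q = 0.001526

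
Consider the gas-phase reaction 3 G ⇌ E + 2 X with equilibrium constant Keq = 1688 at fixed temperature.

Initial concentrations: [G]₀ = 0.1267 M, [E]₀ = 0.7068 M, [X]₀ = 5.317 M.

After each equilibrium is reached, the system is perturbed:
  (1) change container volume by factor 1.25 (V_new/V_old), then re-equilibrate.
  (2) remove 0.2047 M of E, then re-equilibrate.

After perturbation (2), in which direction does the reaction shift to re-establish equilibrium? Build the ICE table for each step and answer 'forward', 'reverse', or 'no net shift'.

Direction: forward

Q₀ = 9824 vs Keq = 1688 ⇒ Q>K, reverse
Step 1:
                  G         E         X
  init       0.1267    0.7068     5.317
  Δ         0.09591  -0.03197  -0.06394
  eq         0.2226    0.6748     5.253
  solve Keq expr → x = -0.03197; check Q = 1688
Then change container volume by factor 1.25 (V_new/V_old).
Step 2:
                  G         E         X
  init       0.1781    0.5399     4.202
  Δ               0         0         0
  eq         0.1781    0.5399     4.202
  solve Keq expr → x = 0; check Q = 1688
Then remove 0.2047 M of E.
Step 3:
                  G         E         X
  init       0.1781    0.3352     4.202
  Δ        -0.02454   0.00818   0.01636
  eq         0.1535    0.3433     4.219
  solve Keq expr → x = 0.00818; check Q = 1688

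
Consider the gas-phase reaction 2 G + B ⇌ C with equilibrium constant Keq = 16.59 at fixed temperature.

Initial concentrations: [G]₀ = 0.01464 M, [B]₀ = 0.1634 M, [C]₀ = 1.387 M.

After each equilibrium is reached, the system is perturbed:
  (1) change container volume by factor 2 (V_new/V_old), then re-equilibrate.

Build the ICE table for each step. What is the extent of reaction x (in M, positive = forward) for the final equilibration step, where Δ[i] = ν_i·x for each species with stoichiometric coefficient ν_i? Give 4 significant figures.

Q₀ = 3.9604e+04 vs Keq = 16.59 ⇒ Q>K, reverse
Step 1:
                    G           B           C
  I           0.01464      0.1634       1.387
  C            0.4209      0.2105     -0.2105
  E            0.4355      0.3739       1.177
  solve Keq expr → x = -0.2105; check Q = 16.59
Then change container volume by factor 2 (V_new/V_old).
Step 2:
                    G           B           C
  I            0.2178      0.1869      0.5883
  C             0.134       0.067      -0.067
  E            0.3518      0.2539      0.5213
  solve Keq expr → x = -0.067; check Q = 16.59

x = -0.067 M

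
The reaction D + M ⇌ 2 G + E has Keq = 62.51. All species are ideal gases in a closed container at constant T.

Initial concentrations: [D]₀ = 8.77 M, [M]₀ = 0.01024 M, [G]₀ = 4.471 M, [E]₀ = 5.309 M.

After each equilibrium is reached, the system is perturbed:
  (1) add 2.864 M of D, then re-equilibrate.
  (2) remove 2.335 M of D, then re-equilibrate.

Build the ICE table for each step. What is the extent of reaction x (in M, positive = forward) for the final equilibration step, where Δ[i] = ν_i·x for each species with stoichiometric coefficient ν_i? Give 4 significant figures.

Q₀ = 1182 vs Keq = 62.51 ⇒ Q>K, reverse
Step 1:
                   D          M          G          E
  I             8.77    0.01024      4.471      5.309
  C           0.1506     0.1506    -0.3012    -0.1506
  E            8.921     0.1608       4.17      5.158
  solve Keq expr → x = -0.1506; check Q = 62.51
Then add 2.864 M of D.
Step 2:
                   D          M          G          E
  I            11.78     0.1608       4.17      5.158
  C         -0.03391   -0.03391    0.06781    0.03391
  E            11.75     0.1269      4.238      5.192
  solve Keq expr → x = 0.03391; check Q = 62.51
Then remove 2.335 M of D.
Step 3:
                   D          M          G          E
  I            9.416     0.1269      4.238      5.192
  C          0.02635    0.02635    -0.0527   -0.02635
  E            9.442     0.1533      4.185      5.166
  solve Keq expr → x = -0.02635; check Q = 62.51

x = -0.02635 M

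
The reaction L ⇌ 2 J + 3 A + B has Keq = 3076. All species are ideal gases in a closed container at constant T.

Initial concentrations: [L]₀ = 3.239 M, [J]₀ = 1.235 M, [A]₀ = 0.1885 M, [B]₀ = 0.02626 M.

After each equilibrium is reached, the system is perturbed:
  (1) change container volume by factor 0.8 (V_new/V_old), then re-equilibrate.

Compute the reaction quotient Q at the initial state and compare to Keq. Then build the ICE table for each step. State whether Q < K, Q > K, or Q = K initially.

Q₀ = 8.2823e-05; Q < K (proceeds forward)

Q₀ = 8.2823e-05 vs Keq = 3076 ⇒ Q<K, forward
Step 1:
                  L         J         A         B
  init        3.239     1.235    0.1885   0.02626
  Δ          -1.661     3.323     4.984     1.661
  eq          1.578     4.558     5.173     1.688
  solve Keq expr → x = 1.661; check Q = 3076
Then change container volume by factor 0.8 (V_new/V_old).
Step 2:
                  L         J         A         B
  init        1.972     5.697     6.466      2.11
  Δ          0.3434   -0.6868     -1.03   -0.3434
  eq          2.315     5.011     5.436     1.766
  solve Keq expr → x = -0.3434; check Q = 3076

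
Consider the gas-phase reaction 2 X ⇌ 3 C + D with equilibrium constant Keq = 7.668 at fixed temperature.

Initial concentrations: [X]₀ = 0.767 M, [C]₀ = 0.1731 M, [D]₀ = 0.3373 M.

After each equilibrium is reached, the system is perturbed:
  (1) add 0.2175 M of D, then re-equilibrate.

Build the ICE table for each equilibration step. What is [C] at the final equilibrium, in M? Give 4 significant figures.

[C]_eq = 0.906 M

Q₀ = 0.002974 vs Keq = 7.668 ⇒ Q<K, forward
Step 1:
                  X         C         D
  Initial     0.767    0.1731    0.3373
  Change    -0.5126    0.7689    0.2563
  Equil      0.2544     0.942    0.5936
  solve Keq expr → x = 0.2563; check Q = 7.668
Then add 0.2175 M of D.
Step 2:
                  X         C         D
  Initial    0.2544     0.942    0.8111
  Change    0.02401  -0.03601    -0.012
  Equil      0.2784     0.906    0.7991
  solve Keq expr → x = -0.012; check Q = 7.668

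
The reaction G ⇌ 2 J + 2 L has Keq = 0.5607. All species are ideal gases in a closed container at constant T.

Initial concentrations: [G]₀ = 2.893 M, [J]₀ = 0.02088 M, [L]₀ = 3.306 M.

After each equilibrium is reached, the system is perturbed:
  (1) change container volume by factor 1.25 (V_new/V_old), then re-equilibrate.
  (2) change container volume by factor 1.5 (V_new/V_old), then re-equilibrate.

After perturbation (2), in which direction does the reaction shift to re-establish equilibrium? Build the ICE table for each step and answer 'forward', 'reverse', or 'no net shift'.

Q₀ = 0.001647 vs Keq = 0.5607 ⇒ Q<K, forward
Step 1:
                    G           J           L
  I             2.893     0.02088       3.306
  C           -0.1602      0.3205      0.3205
  E             2.733      0.3413       3.626
  solve Keq expr → x = 0.1602; check Q = 0.5607
Then change container volume by factor 1.25 (V_new/V_old).
Step 2:
                    G           J           L
  I             2.186      0.2731       2.901
  C          -0.04639     0.09279     0.09279
  E              2.14      0.3659       2.994
  solve Keq expr → x = 0.04639; check Q = 0.5607
Then change container volume by factor 1.5 (V_new/V_old).
Step 3:
                    G           J           L
  I             1.427      0.2439       1.996
  C          -0.07965      0.1593      0.1593
  E             1.347      0.4032       2.155
  solve Keq expr → x = 0.07965; check Q = 0.5607

Direction: forward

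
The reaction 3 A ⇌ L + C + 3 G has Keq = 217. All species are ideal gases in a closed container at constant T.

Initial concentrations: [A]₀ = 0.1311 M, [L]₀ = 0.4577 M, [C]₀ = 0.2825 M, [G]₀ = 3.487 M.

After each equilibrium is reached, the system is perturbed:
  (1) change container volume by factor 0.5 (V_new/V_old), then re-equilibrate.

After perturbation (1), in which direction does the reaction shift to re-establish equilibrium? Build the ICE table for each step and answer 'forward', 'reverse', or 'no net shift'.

Q₀ = 2433 vs Keq = 217 ⇒ Q>K, reverse
Step 1:
                    A           L           C           G
  I            0.1311      0.4577      0.2825       3.487
  C             0.128    -0.04265    -0.04265      -0.128
  E            0.2591       0.415      0.2398       3.359
  solve Keq expr → x = -0.04265; check Q = 217
Then change container volume by factor 0.5 (V_new/V_old).
Step 2:
                    A           L           C           G
  I            0.5181      0.8301      0.4797       6.718
  C            0.2142     -0.0714     -0.0714     -0.2142
  E            0.7323      0.7587      0.4083       6.504
  solve Keq expr → x = -0.0714; check Q = 217

Direction: reverse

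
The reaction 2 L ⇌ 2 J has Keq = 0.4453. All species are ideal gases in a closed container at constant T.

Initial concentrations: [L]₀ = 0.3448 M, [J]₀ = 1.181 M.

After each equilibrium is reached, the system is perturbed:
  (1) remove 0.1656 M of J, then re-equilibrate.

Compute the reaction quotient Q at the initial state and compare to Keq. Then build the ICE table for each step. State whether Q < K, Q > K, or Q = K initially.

Q₀ = 11.73; Q > K (proceeds reverse)

Q₀ = 11.73 vs Keq = 0.4453 ⇒ Q>K, reverse
Step 1:
                   L          J
  init        0.3448      1.181
  Δ           0.5703    -0.5703
  eq          0.9151     0.6107
  solve Keq expr → x = -0.2852; check Q = 0.4453
Then remove 0.1656 M of J.
Step 2:
                   L          J
  init        0.9151     0.4451
  Δ         -0.09932    0.09932
  eq          0.8158     0.5444
  solve Keq expr → x = 0.04966; check Q = 0.4453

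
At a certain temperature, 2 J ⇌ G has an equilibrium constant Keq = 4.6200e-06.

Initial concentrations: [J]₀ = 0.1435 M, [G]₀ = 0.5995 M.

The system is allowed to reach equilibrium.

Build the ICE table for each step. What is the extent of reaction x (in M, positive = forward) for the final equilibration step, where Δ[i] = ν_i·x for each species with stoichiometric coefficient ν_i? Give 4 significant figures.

Q₀ = 29.11 vs Keq = 4.6200e-06 ⇒ Q>K, reverse
Step 1:
                  J         G
  Initial    0.1435    0.5995
  Change      1.199   -0.5995
  Equil       1.342 8.3264e-06
  solve Keq expr → x = -0.5995; check Q = 4.6200e-06

x = -0.5995 M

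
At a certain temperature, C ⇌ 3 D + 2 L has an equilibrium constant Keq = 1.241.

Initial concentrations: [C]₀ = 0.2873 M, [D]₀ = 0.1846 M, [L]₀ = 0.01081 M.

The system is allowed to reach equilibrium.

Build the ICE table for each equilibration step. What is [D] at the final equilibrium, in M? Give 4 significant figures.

Q₀ = 2.5586e-06 vs Keq = 1.241 ⇒ Q<K, forward
Step 1:
                   C          D          L
  init        0.2873     0.1846    0.01081
  Δ          -0.2087      0.626     0.4173
  eq         0.07865     0.8106     0.4281
  solve Keq expr → x = 0.2087; check Q = 1.241

[D]_eq = 0.8106 M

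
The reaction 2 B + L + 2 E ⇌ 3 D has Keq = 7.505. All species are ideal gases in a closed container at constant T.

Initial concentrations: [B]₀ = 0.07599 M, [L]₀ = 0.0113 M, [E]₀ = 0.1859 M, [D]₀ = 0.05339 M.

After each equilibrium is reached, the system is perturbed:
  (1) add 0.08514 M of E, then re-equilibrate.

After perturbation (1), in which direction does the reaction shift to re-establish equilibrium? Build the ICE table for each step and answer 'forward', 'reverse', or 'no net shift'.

Q₀ = 67.49 vs Keq = 7.505 ⇒ Q>K, reverse
Step 1:
                  B         L         E         D
  init      0.07599    0.0113    0.1859   0.05339
  Δ         0.01262  0.006312   0.01262  -0.01893
  eq        0.08861   0.01761    0.1985   0.03446
  solve Keq expr → x = -0.006312; check Q = 7.505
Then add 0.08514 M of E.
Step 2:
                  B         L         E         D
  init      0.08861   0.01761    0.2837   0.03446
  Δ       -0.003947 -0.001974 -0.003947  0.005921
  eq        0.08467   0.01564    0.2797   0.04038
  solve Keq expr → x = 0.001974; check Q = 7.505

Direction: forward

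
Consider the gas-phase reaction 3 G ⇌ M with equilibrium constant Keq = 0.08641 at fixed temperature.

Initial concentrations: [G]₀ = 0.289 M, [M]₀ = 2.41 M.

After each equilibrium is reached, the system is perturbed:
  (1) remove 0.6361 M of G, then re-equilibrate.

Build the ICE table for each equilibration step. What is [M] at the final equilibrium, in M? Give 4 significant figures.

Q₀ = 99.84 vs Keq = 0.08641 ⇒ Q>K, reverse
Step 1:
                   G          M
  Initial      0.289       2.41
  Change       2.368    -0.7893
  Equil        2.657      1.621
  solve Keq expr → x = -0.7893; check Q = 0.08641
Then remove 0.6361 M of G.
Step 2:
                   G          M
  Initial      2.021      1.621
  Change      0.5349    -0.1783
  Equil        2.556      1.442
  solve Keq expr → x = -0.1783; check Q = 0.08641

[M]_eq = 1.442 M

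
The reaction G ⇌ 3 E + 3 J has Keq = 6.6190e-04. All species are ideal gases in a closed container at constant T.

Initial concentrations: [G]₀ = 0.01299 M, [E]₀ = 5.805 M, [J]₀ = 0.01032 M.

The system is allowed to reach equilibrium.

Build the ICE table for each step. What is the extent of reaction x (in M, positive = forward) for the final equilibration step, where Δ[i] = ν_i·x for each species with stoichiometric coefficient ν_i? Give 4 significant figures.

x = -0.002199 M

Q₀ = 0.01655 vs Keq = 6.6190e-04 ⇒ Q>K, reverse
Step 1:
                   G          E          J
  init       0.01299      5.805    0.01032
  Δ         0.002199  -0.006598  -0.006598
  eq         0.01519      5.798   0.003722
  solve Keq expr → x = -0.002199; check Q = 6.6190e-04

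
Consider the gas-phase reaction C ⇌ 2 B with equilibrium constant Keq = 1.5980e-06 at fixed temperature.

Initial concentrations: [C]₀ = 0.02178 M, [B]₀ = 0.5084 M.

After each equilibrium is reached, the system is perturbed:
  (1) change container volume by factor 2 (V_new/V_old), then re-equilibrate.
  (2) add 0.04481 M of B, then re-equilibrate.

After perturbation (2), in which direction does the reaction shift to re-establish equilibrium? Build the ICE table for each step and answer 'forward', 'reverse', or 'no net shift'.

Direction: reverse

Q₀ = 11.87 vs Keq = 1.5980e-06 ⇒ Q>K, reverse
Step 1:
                   C          B
  Initial    0.02178     0.5084
  Change      0.2539    -0.5077
  Equil       0.2756 6.6369e-04
  solve Keq expr → x = -0.2539; check Q = 1.5980e-06
Then change container volume by factor 2 (V_new/V_old).
Step 2:
                   C          B
  Initial     0.1378 3.3185e-04
  Change  -6.8669e-05 1.3734e-04
  Equil       0.1378 4.6918e-04
  solve Keq expr → x = 6.8669e-05; check Q = 1.5980e-06
Then add 0.04481 M of B.
Step 3:
                   C          B
  Initial     0.1378    0.04528
  Change     0.02239   -0.04477
  Equil       0.1601 5.0587e-04
  solve Keq expr → x = -0.02239; check Q = 1.5980e-06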